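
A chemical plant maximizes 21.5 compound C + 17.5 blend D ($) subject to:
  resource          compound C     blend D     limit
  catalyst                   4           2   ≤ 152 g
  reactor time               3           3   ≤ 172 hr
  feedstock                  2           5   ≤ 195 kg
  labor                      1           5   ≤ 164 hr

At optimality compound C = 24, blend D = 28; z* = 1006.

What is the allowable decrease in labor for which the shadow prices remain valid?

Binding constraints: catalyst, labor. The basis is B = [[4,2],[1,5]] with det 18.
Per unit decrease in labor, x* moves by d = (0.1111, -0.2222).
The basis stays optimal until blend D reaches 0; allowable decrease = 126 hr.

126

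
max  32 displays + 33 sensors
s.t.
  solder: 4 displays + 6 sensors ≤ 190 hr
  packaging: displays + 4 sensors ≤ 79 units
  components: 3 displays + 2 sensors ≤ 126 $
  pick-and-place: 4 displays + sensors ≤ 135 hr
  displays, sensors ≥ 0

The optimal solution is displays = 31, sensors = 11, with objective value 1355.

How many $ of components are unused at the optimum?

11

components used = 3·31 + 2·11 = 115; slack = 126 − 115 = 11.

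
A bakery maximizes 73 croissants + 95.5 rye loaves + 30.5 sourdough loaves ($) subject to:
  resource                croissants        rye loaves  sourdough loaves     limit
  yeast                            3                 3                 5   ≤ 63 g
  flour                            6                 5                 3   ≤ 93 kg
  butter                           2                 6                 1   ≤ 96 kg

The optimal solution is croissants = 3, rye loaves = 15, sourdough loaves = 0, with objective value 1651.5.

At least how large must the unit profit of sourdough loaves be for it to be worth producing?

36.5

Check each constraint at x*: yeast 54/63 (slack 9); flour 93/93 (tight); butter 96/96 (tight).
Since yeast is not tight, its dual is 0.
The binding rows give the dual system: 6·y_flour + 2·y_butter = 73 and 5·y_flour + 6·y_butter = 95.5.
Solving: y_flour = 9.5, y_butter = 8.
sourdough loaves enters the basis when its profit ≥ yᵀa₃ = 9.5·3 + 8·1 = 36.5.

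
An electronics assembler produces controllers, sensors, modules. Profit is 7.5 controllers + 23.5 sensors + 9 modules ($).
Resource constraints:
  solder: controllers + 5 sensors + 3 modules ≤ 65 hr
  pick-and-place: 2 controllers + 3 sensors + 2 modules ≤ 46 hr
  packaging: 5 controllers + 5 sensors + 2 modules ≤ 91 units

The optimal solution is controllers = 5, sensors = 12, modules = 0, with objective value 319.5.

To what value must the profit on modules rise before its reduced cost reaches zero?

14.5

Binding: solder and pick-and-place. Non-binding: packaging (6 unused).
By complementary slackness, y = 0 for the non-binding constraint.
The binding rows give the dual system: 1·y_solder + 2·y_pick-and-place = 7.5 and 5·y_solder + 3·y_pick-and-place = 23.5.
This yields shadow prices y_solder = 3.5, y_pick-and-place = 2.
modules enters the basis when its profit ≥ yᵀa₃ = 3.5·3 + 2·2 = 14.5.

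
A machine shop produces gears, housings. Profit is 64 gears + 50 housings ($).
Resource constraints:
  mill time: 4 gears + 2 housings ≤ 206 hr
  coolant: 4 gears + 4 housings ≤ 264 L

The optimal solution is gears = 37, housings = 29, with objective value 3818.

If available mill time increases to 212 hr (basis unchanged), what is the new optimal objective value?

Check each constraint at x*: mill time 206/206 (tight); coolant 264/264 (tight).
The binding rows give the dual system: 4·y_mill time + 4·y_coolant = 64 and 2·y_mill time + 4·y_coolant = 50.
Solving: y_mill time = 7, y_coolant = 9.
Δz = y_mill time·Δb = 7 × (6) = 42, so new z* = 3818 + 42 = 3860.

3860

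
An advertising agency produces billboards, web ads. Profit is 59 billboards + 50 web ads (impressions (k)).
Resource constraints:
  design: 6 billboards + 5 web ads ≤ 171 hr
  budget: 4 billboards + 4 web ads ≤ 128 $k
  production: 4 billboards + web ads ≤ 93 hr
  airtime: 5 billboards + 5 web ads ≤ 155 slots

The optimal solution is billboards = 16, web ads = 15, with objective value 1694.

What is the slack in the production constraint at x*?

production used = 4·16 + 1·15 = 79; slack = 93 − 79 = 14.

14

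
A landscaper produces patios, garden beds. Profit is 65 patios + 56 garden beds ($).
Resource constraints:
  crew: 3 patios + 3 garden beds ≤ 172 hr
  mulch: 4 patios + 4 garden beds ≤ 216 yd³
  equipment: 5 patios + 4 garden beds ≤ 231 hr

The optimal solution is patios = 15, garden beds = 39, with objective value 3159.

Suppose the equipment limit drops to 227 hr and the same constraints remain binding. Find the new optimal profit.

3123

Check each constraint at x*: crew 162/172 (slack 10); mulch 216/216 (tight); equipment 231/231 (tight).
By complementary slackness, y = 0 for the non-binding constraint.
The binding rows give the dual system: 4·y_mulch + 5·y_equipment = 65 and 4·y_mulch + 4·y_equipment = 56.
This yields shadow prices y_mulch = 5, y_equipment = 9.
Δz = y_equipment·Δb = 9 × (-4) = -36, so new z* = 3159 − 36 = 3123.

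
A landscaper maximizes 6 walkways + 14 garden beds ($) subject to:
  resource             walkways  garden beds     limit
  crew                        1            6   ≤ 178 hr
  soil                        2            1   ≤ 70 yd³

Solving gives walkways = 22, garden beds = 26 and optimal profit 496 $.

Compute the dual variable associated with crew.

2

Both crew and soil are binding at x*.
The binding rows give the dual system: 1·y_crew + 2·y_soil = 6 and 6·y_crew + 1·y_soil = 14.
Solving: y_crew = 2, y_soil = 2.
Shadow price of crew = 2.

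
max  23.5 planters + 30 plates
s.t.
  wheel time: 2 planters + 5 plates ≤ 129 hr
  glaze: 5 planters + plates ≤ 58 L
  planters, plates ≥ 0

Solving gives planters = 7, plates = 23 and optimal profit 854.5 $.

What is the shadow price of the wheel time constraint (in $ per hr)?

Check each constraint at x*: wheel time 129/129 (tight); glaze 58/58 (tight).
From A_Bᵀ y = c: 2·y_wheel time + 5·y_glaze = 23.5; 5·y_wheel time + 1·y_glaze = 30.
→ y_wheel time = 5.5 and y_glaze = 2.5.
Shadow price of wheel time = 5.5.

5.5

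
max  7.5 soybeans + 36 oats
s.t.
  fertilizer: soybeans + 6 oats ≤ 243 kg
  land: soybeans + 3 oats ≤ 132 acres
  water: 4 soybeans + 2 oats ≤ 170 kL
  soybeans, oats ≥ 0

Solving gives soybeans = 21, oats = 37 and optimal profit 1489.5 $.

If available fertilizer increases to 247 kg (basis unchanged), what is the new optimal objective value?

Check each constraint at x*: fertilizer 243/243 (tight); land 132/132 (tight); water 158/170 (slack 12).
Since water is not tight, its dual is 0.
The binding rows give the dual system: 1·y_fertilizer + 1·y_land = 7.5 and 6·y_fertilizer + 3·y_land = 36.
→ y_fertilizer = 4.5 and y_land = 3.
Δz = y_fertilizer·Δb = 4.5 × (4) = 18, so new z* = 1489.5 + 18 = 1507.5.

1507.5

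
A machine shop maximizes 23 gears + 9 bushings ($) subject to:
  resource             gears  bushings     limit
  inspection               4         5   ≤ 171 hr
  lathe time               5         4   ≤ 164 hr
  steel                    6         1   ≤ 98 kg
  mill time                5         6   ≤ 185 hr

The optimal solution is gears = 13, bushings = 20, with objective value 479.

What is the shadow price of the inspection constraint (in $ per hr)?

0

At the optimum: inspection uses 152 of 171 (slack = 19); lathe time uses 145 of 164 (slack = 19); steel uses 98 of 98 (binding); mill time uses 185 of 185 (binding).
Slack constraints have shadow price 0 (complementary slackness).
From A_Bᵀ y = c: 6·y_steel + 5·y_mill time = 23; 1·y_steel + 6·y_mill time = 9.
→ y_steel = 3 and y_mill time = 1.
Shadow price of inspection = 0.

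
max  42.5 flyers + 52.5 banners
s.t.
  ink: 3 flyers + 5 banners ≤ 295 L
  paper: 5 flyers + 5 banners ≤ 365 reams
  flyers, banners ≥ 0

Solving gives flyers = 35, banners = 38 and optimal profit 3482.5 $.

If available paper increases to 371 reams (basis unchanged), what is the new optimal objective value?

Both ink and paper are binding at x*.
From A_Bᵀ y = c: 3·y_ink + 5·y_paper = 42.5; 5·y_ink + 5·y_paper = 52.5.
→ y_ink = 5 and y_paper = 5.5.
Δz = y_paper·Δb = 5.5 × (6) = 33, so new z* = 3482.5 + 33 = 3515.5.

3515.5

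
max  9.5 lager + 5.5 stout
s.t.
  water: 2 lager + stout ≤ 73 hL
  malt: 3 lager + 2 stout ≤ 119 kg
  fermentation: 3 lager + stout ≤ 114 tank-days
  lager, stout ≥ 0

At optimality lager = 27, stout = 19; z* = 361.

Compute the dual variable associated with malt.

Check each constraint at x*: water 73/73 (tight); malt 119/119 (tight); fermentation 100/114 (slack 14).
Since fermentation is not tight, its dual is 0.
From A_Bᵀ y = c: 2·y_water + 3·y_malt = 9.5; 1·y_water + 2·y_malt = 5.5.
→ y_water = 2.5 and y_malt = 1.5.
Shadow price of malt = 1.5.

1.5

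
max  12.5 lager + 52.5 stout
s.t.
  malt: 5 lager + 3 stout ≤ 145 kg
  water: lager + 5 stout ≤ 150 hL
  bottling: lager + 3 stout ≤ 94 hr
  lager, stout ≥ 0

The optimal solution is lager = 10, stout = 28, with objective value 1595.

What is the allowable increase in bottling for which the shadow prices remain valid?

Binding constraints: water, bottling. The basis is B = [[1,5],[1,3]] with det -2.
Per unit increase in bottling, x* moves by d = (2.5, -0.5).
The basis stays optimal until malt becomes binding; allowable increase = 1 hr.

1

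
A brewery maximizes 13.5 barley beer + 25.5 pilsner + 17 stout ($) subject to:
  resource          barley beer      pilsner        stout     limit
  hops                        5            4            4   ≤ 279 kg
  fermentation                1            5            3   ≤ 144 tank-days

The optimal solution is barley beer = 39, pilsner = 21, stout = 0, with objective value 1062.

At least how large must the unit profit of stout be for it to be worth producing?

18.5

Check each constraint at x*: hops 279/279 (tight); fermentation 144/144 (tight).
Dual feasibility on the basic columns requires 5·y_hops + 1·y_fermentation = 13.5, 4·y_hops + 5·y_fermentation = 25.5.
This yields shadow prices y_hops = 2, y_fermentation = 3.5.
stout enters the basis when its profit ≥ yᵀa₃ = 2·4 + 3.5·3 = 18.5.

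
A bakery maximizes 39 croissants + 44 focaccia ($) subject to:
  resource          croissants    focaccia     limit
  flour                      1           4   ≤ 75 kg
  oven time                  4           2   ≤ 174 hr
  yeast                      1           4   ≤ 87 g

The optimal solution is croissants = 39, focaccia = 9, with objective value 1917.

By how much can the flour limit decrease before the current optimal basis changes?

31.5

Binding constraints: flour, oven time. The basis is B = [[1,4],[4,2]] with det -14.
Per unit decrease in flour, x* moves by d = (0.1429, -0.2857).
The basis stays optimal until focaccia reaches 0; allowable decrease = 31.5 kg.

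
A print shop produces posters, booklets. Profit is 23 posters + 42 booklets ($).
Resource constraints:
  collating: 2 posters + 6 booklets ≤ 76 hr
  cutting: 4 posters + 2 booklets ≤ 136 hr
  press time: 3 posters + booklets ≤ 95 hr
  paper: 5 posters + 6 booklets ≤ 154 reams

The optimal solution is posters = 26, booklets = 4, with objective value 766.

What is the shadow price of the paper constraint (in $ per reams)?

Binding: collating and paper. Non-binding: cutting (24 unused), press time (13 unused).
By complementary slackness, y = 0 for the non-binding constraints.
Dual feasibility on the basic columns requires 2·y_collating + 5·y_paper = 23, 6·y_collating + 6·y_paper = 42.
Solving: y_collating = 4, y_paper = 3.
Shadow price of paper = 3.

3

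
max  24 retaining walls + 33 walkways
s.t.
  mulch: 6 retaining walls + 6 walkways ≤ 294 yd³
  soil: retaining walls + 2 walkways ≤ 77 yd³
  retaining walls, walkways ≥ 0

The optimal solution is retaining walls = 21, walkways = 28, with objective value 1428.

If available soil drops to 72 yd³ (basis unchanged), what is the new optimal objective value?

Check each constraint at x*: mulch 294/294 (tight); soil 77/77 (tight).
The binding rows give the dual system: 6·y_mulch + 1·y_soil = 24 and 6·y_mulch + 2·y_soil = 33.
→ y_mulch = 2.5 and y_soil = 9.
Δz = y_soil·Δb = 9 × (-5) = -45, so new z* = 1428 − 45 = 1383.

1383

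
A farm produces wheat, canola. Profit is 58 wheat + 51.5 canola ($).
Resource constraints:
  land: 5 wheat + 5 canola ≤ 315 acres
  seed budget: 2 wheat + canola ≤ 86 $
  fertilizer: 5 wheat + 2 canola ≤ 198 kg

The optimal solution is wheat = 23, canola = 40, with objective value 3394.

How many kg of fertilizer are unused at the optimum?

3

fertilizer used = 5·23 + 2·40 = 195; slack = 198 − 195 = 3.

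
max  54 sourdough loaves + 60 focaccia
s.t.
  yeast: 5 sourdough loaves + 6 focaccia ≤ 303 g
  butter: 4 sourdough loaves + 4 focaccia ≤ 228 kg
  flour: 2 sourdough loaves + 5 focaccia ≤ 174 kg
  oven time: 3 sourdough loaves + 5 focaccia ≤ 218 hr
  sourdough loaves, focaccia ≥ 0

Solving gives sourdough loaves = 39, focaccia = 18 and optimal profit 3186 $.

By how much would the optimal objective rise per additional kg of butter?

Binding: yeast and butter. Non-binding: flour (6 unused), oven time (11 unused).
By complementary slackness, y = 0 for the non-binding constraints.
From A_Bᵀ y = c: 5·y_yeast + 4·y_butter = 54; 6·y_yeast + 4·y_butter = 60.
Solving: y_yeast = 6, y_butter = 6.
Shadow price of butter = 6.

6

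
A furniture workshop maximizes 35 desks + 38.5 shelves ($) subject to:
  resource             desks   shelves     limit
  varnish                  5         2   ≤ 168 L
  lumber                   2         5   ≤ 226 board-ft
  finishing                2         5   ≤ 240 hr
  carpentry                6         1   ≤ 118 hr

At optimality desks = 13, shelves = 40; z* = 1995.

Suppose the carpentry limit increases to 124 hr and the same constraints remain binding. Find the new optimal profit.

2016

Check each constraint at x*: varnish 145/168 (slack 23); lumber 226/226 (tight); finishing 226/240 (slack 14); carpentry 118/118 (tight).
Slack constraints have shadow price 0 (complementary slackness).
Dual feasibility on the basic columns requires 2·y_lumber + 6·y_carpentry = 35, 5·y_lumber + 1·y_carpentry = 38.5.
Solving: y_lumber = 7, y_carpentry = 3.5.
Δz = y_carpentry·Δb = 3.5 × (6) = 21, so new z* = 1995 + 21 = 2016.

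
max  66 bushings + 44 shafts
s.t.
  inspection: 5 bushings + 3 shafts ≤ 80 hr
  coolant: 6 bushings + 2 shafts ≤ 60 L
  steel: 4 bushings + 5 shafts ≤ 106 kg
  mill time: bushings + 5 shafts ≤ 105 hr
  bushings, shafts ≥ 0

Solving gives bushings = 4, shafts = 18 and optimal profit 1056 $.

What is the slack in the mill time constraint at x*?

11

mill time used = 1·4 + 5·18 = 94; slack = 105 − 94 = 11.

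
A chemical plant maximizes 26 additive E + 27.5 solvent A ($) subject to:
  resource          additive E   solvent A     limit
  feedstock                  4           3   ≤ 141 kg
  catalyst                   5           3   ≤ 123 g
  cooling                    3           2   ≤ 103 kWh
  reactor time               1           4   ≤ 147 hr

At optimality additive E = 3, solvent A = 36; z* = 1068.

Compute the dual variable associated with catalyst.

Binding: catalyst and reactor time. Non-binding: feedstock (21 unused), cooling (22 unused).
Since feedstock, cooling are not tight, their duals are 0.
Dual feasibility on the basic columns requires 5·y_catalyst + 1·y_reactor time = 26, 3·y_catalyst + 4·y_reactor time = 27.5.
This yields shadow prices y_catalyst = 4.5, y_reactor time = 3.5.
Shadow price of catalyst = 4.5.

4.5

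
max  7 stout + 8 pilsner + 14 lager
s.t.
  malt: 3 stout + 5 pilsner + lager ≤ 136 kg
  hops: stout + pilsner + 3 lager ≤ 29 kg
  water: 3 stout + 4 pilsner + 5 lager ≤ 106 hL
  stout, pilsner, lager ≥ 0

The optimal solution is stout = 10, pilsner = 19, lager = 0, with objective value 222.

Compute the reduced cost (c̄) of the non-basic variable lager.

-3

At the optimum: malt uses 125 of 136 (slack = 11); hops uses 29 of 29 (binding); water uses 106 of 106 (binding).
By complementary slackness, y = 0 for the non-binding constraint.
Dual feasibility on the basic columns requires 1·y_hops + 3·y_water = 7, 1·y_hops + 4·y_water = 8.
→ y_hops = 4 and y_water = 1.
Reduced cost of lager: c₃ − yᵀa₃ = 14 − (4·3 + 1·5) = 14 − 17 = -3.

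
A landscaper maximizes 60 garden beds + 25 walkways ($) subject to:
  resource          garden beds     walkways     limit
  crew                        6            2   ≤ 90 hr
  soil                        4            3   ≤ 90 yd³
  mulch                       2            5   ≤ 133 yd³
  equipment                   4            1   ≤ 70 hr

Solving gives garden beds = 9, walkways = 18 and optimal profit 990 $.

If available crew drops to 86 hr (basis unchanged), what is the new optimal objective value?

Binding: crew and soil. Non-binding: mulch (25 unused), equipment (16 unused).
By complementary slackness, y = 0 for the non-binding constraints.
The binding rows give the dual system: 6·y_crew + 4·y_soil = 60 and 2·y_crew + 3·y_soil = 25.
This yields shadow prices y_crew = 8, y_soil = 3.
Δz = y_crew·Δb = 8 × (-4) = -32, so new z* = 990 − 32 = 958.

958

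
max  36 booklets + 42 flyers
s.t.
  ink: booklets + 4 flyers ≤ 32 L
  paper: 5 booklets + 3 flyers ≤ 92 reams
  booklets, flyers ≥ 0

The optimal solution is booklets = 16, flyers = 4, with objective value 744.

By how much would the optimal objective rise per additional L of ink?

6

Check each constraint at x*: ink 32/32 (tight); paper 92/92 (tight).
The binding rows give the dual system: 1·y_ink + 5·y_paper = 36 and 4·y_ink + 3·y_paper = 42.
→ y_ink = 6 and y_paper = 6.
Shadow price of ink = 6.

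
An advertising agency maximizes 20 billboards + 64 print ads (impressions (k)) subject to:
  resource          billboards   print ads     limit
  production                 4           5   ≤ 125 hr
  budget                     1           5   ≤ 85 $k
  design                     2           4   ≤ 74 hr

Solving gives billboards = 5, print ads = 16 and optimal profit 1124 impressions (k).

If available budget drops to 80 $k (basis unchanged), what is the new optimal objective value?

1084

Binding: budget and design. Non-binding: production (25 unused).
Slack constraints have shadow price 0 (complementary slackness).
Dual feasibility on the basic columns requires 1·y_budget + 2·y_design = 20, 5·y_budget + 4·y_design = 64.
Solving: y_budget = 8, y_design = 6.
Δz = y_budget·Δb = 8 × (-5) = -40, so new z* = 1124 − 40 = 1084.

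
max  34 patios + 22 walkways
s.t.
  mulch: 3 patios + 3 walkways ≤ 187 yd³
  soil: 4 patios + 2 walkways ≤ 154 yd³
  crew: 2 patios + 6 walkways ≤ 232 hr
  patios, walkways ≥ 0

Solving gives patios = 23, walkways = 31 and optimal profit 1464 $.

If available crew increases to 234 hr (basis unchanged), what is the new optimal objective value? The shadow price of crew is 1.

Δb = 2, so new z* = 1464 + (1)·(2) = 1464 + 2 = 1466.

1466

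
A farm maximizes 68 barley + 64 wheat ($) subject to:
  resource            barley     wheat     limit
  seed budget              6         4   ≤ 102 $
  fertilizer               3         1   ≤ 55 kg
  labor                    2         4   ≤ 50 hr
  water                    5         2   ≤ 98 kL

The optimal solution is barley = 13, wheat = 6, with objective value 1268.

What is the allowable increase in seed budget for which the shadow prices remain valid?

Binding constraints: seed budget, labor. The basis is B = [[6,4],[2,4]] with det 16.
Per unit increase in seed budget, x* moves by d = (0.25, -0.125).
The basis stays optimal until fertilizer becomes binding; allowable increase = 16 $.

16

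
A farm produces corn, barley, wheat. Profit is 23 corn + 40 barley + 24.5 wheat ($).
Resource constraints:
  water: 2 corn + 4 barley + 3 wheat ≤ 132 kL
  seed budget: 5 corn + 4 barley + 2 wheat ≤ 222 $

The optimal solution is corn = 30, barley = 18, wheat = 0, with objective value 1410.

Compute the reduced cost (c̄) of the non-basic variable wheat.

At the optimum: water uses 132 of 132 (binding); seed budget uses 222 of 222 (binding).
From A_Bᵀ y = c: 2·y_water + 5·y_seed budget = 23; 4·y_water + 4·y_seed budget = 40.
→ y_water = 9 and y_seed budget = 1.
Reduced cost of wheat: c₃ − yᵀa₃ = 24.5 − (9·3 + 1·2) = 24.5 − 29 = -4.5.

-4.5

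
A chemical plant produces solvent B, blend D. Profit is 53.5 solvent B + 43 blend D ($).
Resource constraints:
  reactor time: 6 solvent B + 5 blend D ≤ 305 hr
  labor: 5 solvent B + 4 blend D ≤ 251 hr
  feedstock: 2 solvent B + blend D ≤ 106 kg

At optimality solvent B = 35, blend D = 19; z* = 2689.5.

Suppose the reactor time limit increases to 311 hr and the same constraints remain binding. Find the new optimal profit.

2695.5

Binding: reactor time and labor. Non-binding: feedstock (17 unused).
Since feedstock is not tight, its dual is 0.
Dual feasibility on the basic columns requires 6·y_reactor time + 5·y_labor = 53.5, 5·y_reactor time + 4·y_labor = 43.
This yields shadow prices y_reactor time = 1, y_labor = 9.5.
Δz = y_reactor time·Δb = 1 × (6) = 6, so new z* = 2689.5 + 6 = 2695.5.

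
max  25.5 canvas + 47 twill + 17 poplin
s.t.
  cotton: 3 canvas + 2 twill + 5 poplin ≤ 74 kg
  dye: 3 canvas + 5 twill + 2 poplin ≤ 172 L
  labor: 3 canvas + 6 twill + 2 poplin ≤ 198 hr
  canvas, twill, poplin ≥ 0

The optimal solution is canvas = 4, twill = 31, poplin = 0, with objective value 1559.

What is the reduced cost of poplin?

Check each constraint at x*: cotton 74/74 (tight); dye 167/172 (slack 5); labor 198/198 (tight).
By complementary slackness, y = 0 for the non-binding constraint.
The binding rows give the dual system: 3·y_cotton + 3·y_labor = 25.5 and 2·y_cotton + 6·y_labor = 47.
Solving: y_cotton = 1, y_labor = 7.5.
Reduced cost of poplin: c₃ − yᵀa₃ = 17 − (1·5 + 7.5·2) = 17 − 20 = -3.

-3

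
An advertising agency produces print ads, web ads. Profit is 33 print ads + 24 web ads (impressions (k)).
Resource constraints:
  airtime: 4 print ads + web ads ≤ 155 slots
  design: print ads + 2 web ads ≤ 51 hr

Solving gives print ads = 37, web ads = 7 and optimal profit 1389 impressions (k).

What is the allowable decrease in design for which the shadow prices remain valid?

12.25

Binding constraints: airtime, design. The basis is B = [[4,1],[1,2]] with det 7.
Per unit decrease in design, x* moves by d = (0.1429, -0.5714).
The basis stays optimal until web ads reaches 0; allowable decrease = 12.25 hr.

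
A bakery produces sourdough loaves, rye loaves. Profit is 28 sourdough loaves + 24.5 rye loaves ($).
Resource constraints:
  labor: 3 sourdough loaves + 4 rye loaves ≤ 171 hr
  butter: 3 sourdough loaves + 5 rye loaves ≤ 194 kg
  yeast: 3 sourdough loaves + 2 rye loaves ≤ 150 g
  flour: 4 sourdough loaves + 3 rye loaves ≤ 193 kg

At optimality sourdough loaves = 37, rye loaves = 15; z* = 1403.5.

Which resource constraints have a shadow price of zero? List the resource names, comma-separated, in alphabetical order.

butter, yeast

labor: 171/171 (binding)
butter: 186/194 (slack 8)
yeast: 141/150 (slack 9)
flour: 193/193 (binding)
By complementary slackness, a constraint with positive slack has shadow price 0 → butter, yeast.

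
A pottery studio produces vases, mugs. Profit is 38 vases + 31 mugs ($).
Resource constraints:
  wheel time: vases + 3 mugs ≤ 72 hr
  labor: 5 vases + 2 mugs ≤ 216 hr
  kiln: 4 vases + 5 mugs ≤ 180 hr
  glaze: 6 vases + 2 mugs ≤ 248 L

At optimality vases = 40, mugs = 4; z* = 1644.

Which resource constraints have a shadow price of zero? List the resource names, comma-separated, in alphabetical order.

wheel time: 52/72 (slack 20)
labor: 208/216 (slack 8)
kiln: 180/180 (binding)
glaze: 248/248 (binding)
By complementary slackness, a constraint with positive slack has shadow price 0 → labor, wheel time.

labor, wheel time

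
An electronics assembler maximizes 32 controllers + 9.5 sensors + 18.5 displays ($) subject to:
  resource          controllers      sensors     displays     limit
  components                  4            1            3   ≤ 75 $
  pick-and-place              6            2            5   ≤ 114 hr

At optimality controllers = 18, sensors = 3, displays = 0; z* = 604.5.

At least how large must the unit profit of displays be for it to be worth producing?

25.5

Check each constraint at x*: components 75/75 (tight); pick-and-place 114/114 (tight).
The binding rows give the dual system: 4·y_components + 6·y_pick-and-place = 32 and 1·y_components + 2·y_pick-and-place = 9.5.
This yields shadow prices y_components = 3.5, y_pick-and-place = 3.
displays enters the basis when its profit ≥ yᵀa₃ = 3.5·3 + 3·5 = 25.5.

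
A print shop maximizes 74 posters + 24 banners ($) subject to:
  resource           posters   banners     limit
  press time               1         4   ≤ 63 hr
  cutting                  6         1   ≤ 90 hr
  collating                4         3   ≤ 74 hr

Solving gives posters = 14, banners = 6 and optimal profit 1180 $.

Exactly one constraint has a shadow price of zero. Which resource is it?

press time

press time: 38/63 (slack 25)
cutting: 90/90 (binding)
collating: 74/74 (binding)
By complementary slackness, a constraint with positive slack has shadow price 0 → press time.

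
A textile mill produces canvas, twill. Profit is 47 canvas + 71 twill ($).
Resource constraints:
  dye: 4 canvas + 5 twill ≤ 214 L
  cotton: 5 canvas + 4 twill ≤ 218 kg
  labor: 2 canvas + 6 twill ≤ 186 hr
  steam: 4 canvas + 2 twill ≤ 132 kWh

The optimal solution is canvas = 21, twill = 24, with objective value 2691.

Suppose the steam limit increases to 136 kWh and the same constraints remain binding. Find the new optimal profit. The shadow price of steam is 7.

Δb = 4, so new z* = 2691 + (7)·(4) = 2691 + 28 = 2719.

2719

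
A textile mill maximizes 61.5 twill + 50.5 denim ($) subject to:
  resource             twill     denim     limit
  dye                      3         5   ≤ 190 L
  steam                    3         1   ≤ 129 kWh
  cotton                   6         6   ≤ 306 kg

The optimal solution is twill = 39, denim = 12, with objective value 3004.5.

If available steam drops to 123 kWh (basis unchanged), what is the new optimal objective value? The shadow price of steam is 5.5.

2971.5

Δb = -6, so new z* = 3004.5 + (5.5)·(-6) = 3004.5 − 33 = 2971.5.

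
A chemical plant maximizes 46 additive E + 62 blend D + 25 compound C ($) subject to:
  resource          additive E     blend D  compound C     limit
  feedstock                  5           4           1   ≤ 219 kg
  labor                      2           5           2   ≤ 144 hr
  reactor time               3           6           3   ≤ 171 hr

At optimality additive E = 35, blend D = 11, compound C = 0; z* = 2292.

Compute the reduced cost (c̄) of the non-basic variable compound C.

Check each constraint at x*: feedstock 219/219 (tight); labor 125/144 (slack 19); reactor time 171/171 (tight).
Since labor is not tight, its dual is 0.
The binding rows give the dual system: 5·y_feedstock + 3·y_reactor time = 46 and 4·y_feedstock + 6·y_reactor time = 62.
Solving: y_feedstock = 5, y_reactor time = 7.
Reduced cost of compound C: c₃ − yᵀa₃ = 25 − (5·1 + 7·3) = 25 − 26 = -1.

-1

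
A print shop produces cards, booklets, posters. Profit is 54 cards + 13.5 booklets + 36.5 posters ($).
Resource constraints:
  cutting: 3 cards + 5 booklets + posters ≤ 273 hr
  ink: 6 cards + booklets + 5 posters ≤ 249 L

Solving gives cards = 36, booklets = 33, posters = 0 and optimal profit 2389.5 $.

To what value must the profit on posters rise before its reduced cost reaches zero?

Check each constraint at x*: cutting 273/273 (tight); ink 249/249 (tight).
From A_Bᵀ y = c: 3·y_cutting + 6·y_ink = 54; 5·y_cutting + 1·y_ink = 13.5.
→ y_cutting = 1 and y_ink = 8.5.
posters enters the basis when its profit ≥ yᵀa₃ = 1·1 + 8.5·5 = 43.5.

43.5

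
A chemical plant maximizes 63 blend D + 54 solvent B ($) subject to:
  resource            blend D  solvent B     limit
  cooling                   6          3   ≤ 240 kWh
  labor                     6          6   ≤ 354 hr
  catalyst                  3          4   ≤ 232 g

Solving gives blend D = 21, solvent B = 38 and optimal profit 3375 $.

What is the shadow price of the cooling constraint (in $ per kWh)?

Check each constraint at x*: cooling 240/240 (tight); labor 354/354 (tight); catalyst 215/232 (slack 17).
By complementary slackness, y = 0 for the non-binding constraint.
The binding rows give the dual system: 6·y_cooling + 6·y_labor = 63 and 3·y_cooling + 6·y_labor = 54.
This yields shadow prices y_cooling = 3, y_labor = 7.5.
Shadow price of cooling = 3.

3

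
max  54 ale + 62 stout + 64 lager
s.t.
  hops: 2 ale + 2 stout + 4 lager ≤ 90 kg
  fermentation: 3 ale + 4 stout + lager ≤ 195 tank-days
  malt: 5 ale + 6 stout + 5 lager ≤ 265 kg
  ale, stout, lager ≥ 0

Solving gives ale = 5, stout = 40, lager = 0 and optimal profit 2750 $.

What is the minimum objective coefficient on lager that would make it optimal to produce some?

68

Binding: hops and malt. Non-binding: fermentation (20 unused).
Slack constraints have shadow price 0 (complementary slackness).
The binding rows give the dual system: 2·y_hops + 5·y_malt = 54 and 2·y_hops + 6·y_malt = 62.
Solving: y_hops = 7, y_malt = 8.
lager enters the basis when its profit ≥ yᵀa₃ = 7·4 + 8·5 = 68.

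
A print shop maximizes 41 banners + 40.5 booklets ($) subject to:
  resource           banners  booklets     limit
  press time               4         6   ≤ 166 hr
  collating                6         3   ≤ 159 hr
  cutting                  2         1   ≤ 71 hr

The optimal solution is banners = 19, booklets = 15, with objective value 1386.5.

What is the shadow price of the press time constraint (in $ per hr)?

5

Binding: press time and collating. Non-binding: cutting (18 unused).
Slack constraints have shadow price 0 (complementary slackness).
From A_Bᵀ y = c: 4·y_press time + 6·y_collating = 41; 6·y_press time + 3·y_collating = 40.5.
This yields shadow prices y_press time = 5, y_collating = 3.5.
Shadow price of press time = 5.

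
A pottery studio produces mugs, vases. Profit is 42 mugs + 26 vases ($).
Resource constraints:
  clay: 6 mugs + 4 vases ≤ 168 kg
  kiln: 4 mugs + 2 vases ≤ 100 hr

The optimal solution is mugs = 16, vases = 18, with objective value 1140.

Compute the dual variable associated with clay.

Check each constraint at x*: clay 168/168 (tight); kiln 100/100 (tight).
From A_Bᵀ y = c: 6·y_clay + 4·y_kiln = 42; 4·y_clay + 2·y_kiln = 26.
This yields shadow prices y_clay = 5, y_kiln = 3.
Shadow price of clay = 5.

5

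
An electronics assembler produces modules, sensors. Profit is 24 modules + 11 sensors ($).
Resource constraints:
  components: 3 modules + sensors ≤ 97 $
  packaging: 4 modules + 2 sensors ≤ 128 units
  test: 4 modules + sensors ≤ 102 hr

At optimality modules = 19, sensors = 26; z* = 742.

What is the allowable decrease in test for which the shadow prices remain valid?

38

Binding constraints: packaging, test. The basis is B = [[4,2],[4,1]] with det -4.
Per unit decrease in test, x* moves by d = (-0.5, 1).
The basis stays optimal until modules reaches 0; allowable decrease = 38 hr.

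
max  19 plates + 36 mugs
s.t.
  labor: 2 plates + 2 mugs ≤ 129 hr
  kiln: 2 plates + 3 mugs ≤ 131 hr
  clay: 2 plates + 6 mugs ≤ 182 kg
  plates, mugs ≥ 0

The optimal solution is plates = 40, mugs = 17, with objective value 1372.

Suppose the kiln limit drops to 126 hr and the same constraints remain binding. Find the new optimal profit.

Check each constraint at x*: labor 114/129 (slack 15); kiln 131/131 (tight); clay 182/182 (tight).
By complementary slackness, y = 0 for the non-binding constraint.
Dual feasibility on the basic columns requires 2·y_kiln + 2·y_clay = 19, 3·y_kiln + 6·y_clay = 36.
→ y_kiln = 7 and y_clay = 2.5.
Δz = y_kiln·Δb = 7 × (-5) = -35, so new z* = 1372 − 35 = 1337.

1337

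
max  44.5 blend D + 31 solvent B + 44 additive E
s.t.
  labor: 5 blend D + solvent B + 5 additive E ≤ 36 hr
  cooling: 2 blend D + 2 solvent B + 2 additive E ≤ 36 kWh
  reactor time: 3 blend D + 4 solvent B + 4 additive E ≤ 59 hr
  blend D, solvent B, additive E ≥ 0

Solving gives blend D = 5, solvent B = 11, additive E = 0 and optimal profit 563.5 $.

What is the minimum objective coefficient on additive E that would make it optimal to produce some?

51

Check each constraint at x*: labor 36/36 (tight); cooling 32/36 (slack 4); reactor time 59/59 (tight).
Since cooling is not tight, its dual is 0.
From A_Bᵀ y = c: 5·y_labor + 3·y_reactor time = 44.5; 1·y_labor + 4·y_reactor time = 31.
→ y_labor = 5 and y_reactor time = 6.5.
additive E enters the basis when its profit ≥ yᵀa₃ = 5·5 + 6.5·4 = 51.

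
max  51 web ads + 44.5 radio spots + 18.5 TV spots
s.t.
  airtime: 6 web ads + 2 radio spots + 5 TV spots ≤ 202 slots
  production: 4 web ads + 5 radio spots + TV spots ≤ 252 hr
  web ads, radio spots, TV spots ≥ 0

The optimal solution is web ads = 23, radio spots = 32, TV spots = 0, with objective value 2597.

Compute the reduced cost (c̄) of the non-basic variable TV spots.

At the optimum: airtime uses 202 of 202 (binding); production uses 252 of 252 (binding).
The binding rows give the dual system: 6·y_airtime + 4·y_production = 51 and 2·y_airtime + 5·y_production = 44.5.
→ y_airtime = 3.5 and y_production = 7.5.
Reduced cost of TV spots: c₃ − yᵀa₃ = 18.5 − (3.5·5 + 7.5·1) = 18.5 − 25 = -6.5.

-6.5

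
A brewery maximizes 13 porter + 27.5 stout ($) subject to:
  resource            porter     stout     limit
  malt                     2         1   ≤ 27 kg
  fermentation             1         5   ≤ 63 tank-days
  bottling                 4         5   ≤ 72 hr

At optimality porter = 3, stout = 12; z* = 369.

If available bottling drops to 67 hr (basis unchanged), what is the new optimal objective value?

Check each constraint at x*: malt 18/27 (slack 9); fermentation 63/63 (tight); bottling 72/72 (tight).
Slack constraints have shadow price 0 (complementary slackness).
Dual feasibility on the basic columns requires 1·y_fermentation + 4·y_bottling = 13, 5·y_fermentation + 5·y_bottling = 27.5.
→ y_fermentation = 3 and y_bottling = 2.5.
Δz = y_bottling·Δb = 2.5 × (-5) = -12.5, so new z* = 369 − 12.5 = 356.5.

356.5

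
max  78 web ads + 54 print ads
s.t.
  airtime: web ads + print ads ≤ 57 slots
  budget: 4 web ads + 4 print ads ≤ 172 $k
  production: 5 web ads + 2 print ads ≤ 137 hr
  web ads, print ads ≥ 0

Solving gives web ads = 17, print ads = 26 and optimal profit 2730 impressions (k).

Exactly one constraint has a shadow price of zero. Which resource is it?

airtime: 43/57 (slack 14)
budget: 172/172 (binding)
production: 137/137 (binding)
By complementary slackness, a constraint with positive slack has shadow price 0 → airtime.

airtime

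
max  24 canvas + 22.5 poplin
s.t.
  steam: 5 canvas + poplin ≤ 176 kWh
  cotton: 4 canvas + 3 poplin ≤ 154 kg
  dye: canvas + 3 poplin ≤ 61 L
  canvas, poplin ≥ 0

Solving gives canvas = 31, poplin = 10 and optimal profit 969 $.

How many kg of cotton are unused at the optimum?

0

cotton used = 4·31 + 3·10 = 154; slack = 154 − 154 = 0.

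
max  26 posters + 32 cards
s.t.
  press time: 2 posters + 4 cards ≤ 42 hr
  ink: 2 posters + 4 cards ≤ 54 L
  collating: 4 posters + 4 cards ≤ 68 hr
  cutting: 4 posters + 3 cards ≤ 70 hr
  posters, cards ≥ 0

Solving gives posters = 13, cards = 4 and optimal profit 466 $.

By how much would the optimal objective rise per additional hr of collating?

5

Binding: press time and collating. Non-binding: ink (12 unused), cutting (6 unused).
Slack constraints have shadow price 0 (complementary slackness).
The binding rows give the dual system: 2·y_press time + 4·y_collating = 26 and 4·y_press time + 4·y_collating = 32.
→ y_press time = 3 and y_collating = 5.
Shadow price of collating = 5.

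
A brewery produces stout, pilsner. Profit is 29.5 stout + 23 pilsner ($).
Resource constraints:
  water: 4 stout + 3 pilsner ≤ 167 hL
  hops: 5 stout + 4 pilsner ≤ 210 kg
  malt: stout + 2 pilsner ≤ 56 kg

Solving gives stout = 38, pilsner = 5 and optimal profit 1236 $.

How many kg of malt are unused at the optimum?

8

malt used = 1·38 + 2·5 = 48; slack = 56 − 48 = 8.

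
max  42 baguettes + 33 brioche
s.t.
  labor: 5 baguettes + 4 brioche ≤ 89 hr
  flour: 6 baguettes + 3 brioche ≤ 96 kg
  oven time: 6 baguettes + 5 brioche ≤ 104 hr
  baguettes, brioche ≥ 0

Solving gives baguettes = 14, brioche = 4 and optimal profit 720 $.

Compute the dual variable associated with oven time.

6

At the optimum: labor uses 86 of 89 (slack = 3); flour uses 96 of 96 (binding); oven time uses 104 of 104 (binding).
Slack constraints have shadow price 0 (complementary slackness).
Dual feasibility on the basic columns requires 6·y_flour + 6·y_oven time = 42, 3·y_flour + 5·y_oven time = 33.
→ y_flour = 1 and y_oven time = 6.
Shadow price of oven time = 6.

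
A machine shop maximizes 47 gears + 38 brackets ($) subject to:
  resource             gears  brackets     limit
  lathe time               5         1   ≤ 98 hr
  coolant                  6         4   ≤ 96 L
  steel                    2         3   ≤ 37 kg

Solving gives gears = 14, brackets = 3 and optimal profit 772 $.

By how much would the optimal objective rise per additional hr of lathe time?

0

Binding: coolant and steel. Non-binding: lathe time (25 unused).
Slack constraints have shadow price 0 (complementary slackness).
Dual feasibility on the basic columns requires 6·y_coolant + 2·y_steel = 47, 4·y_coolant + 3·y_steel = 38.
Solving: y_coolant = 6.5, y_steel = 4.
Shadow price of lathe time = 0.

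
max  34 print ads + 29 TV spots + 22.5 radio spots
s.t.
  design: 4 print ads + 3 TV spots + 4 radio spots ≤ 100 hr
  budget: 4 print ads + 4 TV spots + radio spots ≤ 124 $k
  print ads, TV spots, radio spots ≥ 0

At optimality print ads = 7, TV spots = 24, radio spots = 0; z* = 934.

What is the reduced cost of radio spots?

At the optimum: design uses 100 of 100 (binding); budget uses 124 of 124 (binding).
From A_Bᵀ y = c: 4·y_design + 4·y_budget = 34; 3·y_design + 4·y_budget = 29.
→ y_design = 5 and y_budget = 3.5.
Reduced cost of radio spots: c₃ − yᵀa₃ = 22.5 − (5·4 + 3.5·1) = 22.5 − 23.5 = -1.

-1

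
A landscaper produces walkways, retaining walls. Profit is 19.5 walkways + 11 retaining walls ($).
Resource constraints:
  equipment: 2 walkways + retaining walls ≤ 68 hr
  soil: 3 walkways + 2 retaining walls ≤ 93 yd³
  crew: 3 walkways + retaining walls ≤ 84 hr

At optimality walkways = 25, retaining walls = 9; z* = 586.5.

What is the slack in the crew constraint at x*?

crew used = 3·25 + 1·9 = 84; slack = 84 − 84 = 0.

0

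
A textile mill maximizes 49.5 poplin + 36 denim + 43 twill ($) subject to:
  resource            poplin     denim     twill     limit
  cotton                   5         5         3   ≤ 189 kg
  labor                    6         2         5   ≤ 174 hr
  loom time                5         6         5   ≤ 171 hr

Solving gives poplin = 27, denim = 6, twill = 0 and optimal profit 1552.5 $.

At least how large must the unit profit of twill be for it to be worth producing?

Check each constraint at x*: cotton 165/189 (slack 24); labor 174/174 (tight); loom time 171/171 (tight).
By complementary slackness, y = 0 for the non-binding constraint.
Dual feasibility on the basic columns requires 6·y_labor + 5·y_loom time = 49.5, 2·y_labor + 6·y_loom time = 36.
Solving: y_labor = 4.5, y_loom time = 4.5.
twill enters the basis when its profit ≥ yᵀa₃ = 4.5·5 + 4.5·5 = 45.

45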